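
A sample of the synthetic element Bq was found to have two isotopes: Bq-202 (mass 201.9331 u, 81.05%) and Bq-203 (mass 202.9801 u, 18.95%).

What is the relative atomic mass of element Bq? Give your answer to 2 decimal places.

202.13 u

Average mass = Σ (abundance × isotope mass) = 0.8105 × 201.9331 + 0.1895 × 202.9801
= 163.66678 + 38.46473 = 202.13151 u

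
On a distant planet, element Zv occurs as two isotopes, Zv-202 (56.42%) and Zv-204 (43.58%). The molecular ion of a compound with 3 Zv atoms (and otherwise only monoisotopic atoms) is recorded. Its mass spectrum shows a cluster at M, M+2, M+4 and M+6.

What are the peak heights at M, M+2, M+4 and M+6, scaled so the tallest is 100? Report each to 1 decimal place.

43.2 : 100.0 : 77.2 : 19.9

Expanding (0.5642 + 0.4358)^3:
P(M) = 0.5642^3 = 0.179597
P(M+2) = 3 × 0.5642^2 × 0.4358^1 = 0.416174
P(M+4) = 3 × 0.5642^1 × 0.4358^2 = 0.321461
P(M+6) = 0.4358^3 = 0.082768
The M+2 peak is largest (0.416174); scaling to 100 gives 43.2 : 100.0 : 77.2 : 19.9.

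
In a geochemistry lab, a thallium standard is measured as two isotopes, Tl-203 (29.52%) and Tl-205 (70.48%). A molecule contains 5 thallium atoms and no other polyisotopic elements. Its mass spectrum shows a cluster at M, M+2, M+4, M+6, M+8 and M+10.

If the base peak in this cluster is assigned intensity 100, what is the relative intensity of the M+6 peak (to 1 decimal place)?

83.8

(0.2952 + 0.7048)^5 gives M 0.0022, M+2 0.0268, M+4 0.1278, M+6 0.3051, M+8 0.3642, M+10 0.1739; the largest is M+8.
P(M+8) = C(5,4) × 0.2952^1 × 0.7048^4 = 5 × 0.2952 × 0.24675365 = 0.364208 (base)
P(M+6) = C(5,3) × 0.2952^2 × 0.7048^3 = 10 × 0.08714304 × 0.35010449 = 0.305092
Relative intensity = 0.305092 / 0.364208 × 100 = 83.8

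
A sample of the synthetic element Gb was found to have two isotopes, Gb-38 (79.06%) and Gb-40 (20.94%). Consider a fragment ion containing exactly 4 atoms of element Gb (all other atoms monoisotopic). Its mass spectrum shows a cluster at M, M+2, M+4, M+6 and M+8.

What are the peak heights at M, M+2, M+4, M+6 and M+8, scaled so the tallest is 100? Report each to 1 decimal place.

Each Gb atom is independently Gb-38 (p = 0.7906) or Gb-40 (q = 0.2094); the cluster is the binomial expansion (p + q)^4.
P(M) = 0.7906^4 = 0.390685
P(M+2) = 4 × 0.7906^3 × 0.2094^1 = 0.413911
P(M+4) = 6 × 0.7906^2 × 0.2094^2 = 0.164444
P(M+6) = 4 × 0.7906^1 × 0.2094^3 = 0.029037
P(M+8) = 0.2094^4 = 0.001923
The M+2 peak is largest (0.413911); scaling to 100 gives 94.4 : 100.0 : 39.7 : 7.0 : 0.5.

94.4 : 100.0 : 39.7 : 7.0 : 0.5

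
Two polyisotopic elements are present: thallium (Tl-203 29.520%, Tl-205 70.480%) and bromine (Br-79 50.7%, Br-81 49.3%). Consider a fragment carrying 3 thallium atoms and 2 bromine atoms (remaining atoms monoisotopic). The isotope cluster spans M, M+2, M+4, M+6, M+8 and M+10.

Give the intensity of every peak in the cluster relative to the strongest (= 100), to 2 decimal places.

Thallium pattern (n=3): 0.02572463 : 0.18425524 : 0.43991564 : 0.35010449
Bromine pattern (n=2): 0.257049 : 0.499902 : 0.243049
Convolve the two distributions (both contribute in 2-u steps):
  M: 0.02572463×0.257049 = 0.006612
  M+2: 0.02572463×0.499902 + 0.18425524×0.257049 = 0.060222
  M+4: 0.02572463×0.243049 + 0.18425524×0.499902 + 0.43991564×0.257049 = 0.211442
  M+6: 0.18425524×0.243049 + 0.43991564×0.499902 + 0.35010449×0.257049 = 0.354692
  M+8: 0.43991564×0.243049 + 0.35010449×0.499902 = 0.281939
  M+10: 0.35010449×0.243049 = 0.085093
Scale to base peak (0.354692) = 100: 1.86 : 16.98 : 59.61 : 100.00 : 79.49 : 23.99

1.86 : 16.98 : 59.61 : 100.00 : 79.49 : 23.99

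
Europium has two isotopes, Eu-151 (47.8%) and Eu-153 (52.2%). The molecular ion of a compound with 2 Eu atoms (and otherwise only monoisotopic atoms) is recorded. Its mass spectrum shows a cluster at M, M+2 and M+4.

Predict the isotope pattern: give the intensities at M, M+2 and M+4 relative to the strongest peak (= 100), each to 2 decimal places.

The 2 Eu atoms are independent, so intensities follow the terms of (0.478 + 0.522)^2.
P(M) = 0.478^2 = 0.228484
P(M+2) = 2 × 0.478^1 × 0.522^1 = 0.499032
P(M+4) = 0.522^2 = 0.272484
The M+2 peak is largest (0.499032); scaling to 100 gives 45.79 : 100.00 : 54.60.

45.79 : 100.00 : 54.60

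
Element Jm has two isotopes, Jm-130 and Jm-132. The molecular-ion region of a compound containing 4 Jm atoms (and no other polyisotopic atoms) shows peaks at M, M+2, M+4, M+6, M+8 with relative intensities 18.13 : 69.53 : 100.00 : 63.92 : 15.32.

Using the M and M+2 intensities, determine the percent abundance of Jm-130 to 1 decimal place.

51.1%

Write p for the Jm-130 fraction. I(M+2)/I(M) = [C(4,1)·p^3·(1−p)] / p^4 = 4·(1−p)/p = 69.53/18.13 = 3.8351
(1−p)/p = 3.8351/4 = 0.9588  ⇒  p = 1/(1 + 0.9588) = 0.5105
Jm-130: 51.1%, Jm-132: 48.9%.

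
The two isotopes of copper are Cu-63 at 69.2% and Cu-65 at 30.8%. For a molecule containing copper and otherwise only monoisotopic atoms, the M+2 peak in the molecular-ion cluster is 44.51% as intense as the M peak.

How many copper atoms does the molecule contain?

1

For n independent Cu atoms, I(M+2)/I(M) = n · (abundance Cu-65) / (abundance Cu-63) = n · 0.308/0.692.
n = 0.4451 × 0.692/0.308 = 1.00 ≈ 1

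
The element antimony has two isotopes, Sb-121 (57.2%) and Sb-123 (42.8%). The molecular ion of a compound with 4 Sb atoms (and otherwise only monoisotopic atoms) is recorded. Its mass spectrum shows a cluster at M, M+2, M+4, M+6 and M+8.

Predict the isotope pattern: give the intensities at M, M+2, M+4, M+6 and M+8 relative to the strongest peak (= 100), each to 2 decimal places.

29.77 : 89.10 : 100.00 : 49.88 : 9.33

Expanding (0.572 + 0.428)^4:
P(M) = 0.572^4 = 0.107049
P(M+2) = 4 × 0.572^3 × 0.428^1 = 0.320400
P(M+4) = 6 × 0.572^2 × 0.428^2 = 0.359609
P(M+6) = 4 × 0.572^1 × 0.428^3 = 0.179385
P(M+8) = 0.428^4 = 0.033556
The M+4 peak is largest (0.359609); scaling to 100 gives 29.77 : 89.10 : 100.00 : 49.88 : 9.33.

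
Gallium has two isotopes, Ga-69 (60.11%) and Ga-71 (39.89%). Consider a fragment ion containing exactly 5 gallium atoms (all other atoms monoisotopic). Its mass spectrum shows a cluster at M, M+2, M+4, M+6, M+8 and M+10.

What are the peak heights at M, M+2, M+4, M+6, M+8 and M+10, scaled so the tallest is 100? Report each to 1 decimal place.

22.7 : 75.3 : 100.0 : 66.4 : 22.0 : 2.9

The 5 Ga atoms are independent, so intensities follow the terms of (0.6011 + 0.3989)^5.
P(M) = 0.6011^5 = 0.078475
P(M+2) = 5 × 0.6011^4 × 0.3989^1 = 0.260388
P(M+4) = 10 × 0.6011^3 × 0.3989^2 = 0.345596
P(M+6) = 10 × 0.6011^2 × 0.3989^3 = 0.229343
P(M+8) = 5 × 0.6011^1 × 0.3989^4 = 0.076098
P(M+10) = 0.3989^5 = 0.010100
The M+4 peak is largest (0.345596); scaling to 100 gives 22.7 : 75.3 : 100.0 : 66.4 : 22.0 : 2.9.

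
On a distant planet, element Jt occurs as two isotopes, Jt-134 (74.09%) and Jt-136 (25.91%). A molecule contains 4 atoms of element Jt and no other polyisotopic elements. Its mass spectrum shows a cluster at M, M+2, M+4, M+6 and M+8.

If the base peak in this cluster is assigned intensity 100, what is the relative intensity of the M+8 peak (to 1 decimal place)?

1.1

Term probabilities: M 0.3013, M+2 0.4215, M+4 0.2211, M+6 0.0515, M+8 0.0045. Base peak = M+2.
P(M+2) = C(4,1) × 0.7409^3 × 0.2591^1 = 4 × 0.40670432 × 0.2591 = 0.421508 (base)
P(M+8) = C(4,4) × 0.7409^0 × 0.2591^4 = 1 × 1.0000 × 0.00450681 = 0.004507
Relative intensity = 0.004507 / 0.421508 × 100 = 1.1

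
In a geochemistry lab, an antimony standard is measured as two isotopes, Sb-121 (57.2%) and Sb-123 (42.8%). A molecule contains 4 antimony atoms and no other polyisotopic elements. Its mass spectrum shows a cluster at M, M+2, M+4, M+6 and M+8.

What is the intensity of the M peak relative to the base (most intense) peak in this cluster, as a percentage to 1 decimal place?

Term probabilities: M 0.1070, M+2 0.3204, M+4 0.3596, M+6 0.1794, M+8 0.0336. Base peak = M+4.
P(M+4) = C(4,2) × 0.572^2 × 0.428^2 = 6 × 0.327184 × 0.183184 = 0.359609 (base)
P(M) = C(4,0) × 0.572^4 × 0.428^0 = 1 × 0.10704937 × 1.0000 = 0.107049
Relative intensity = 0.107049 / 0.359609 × 100 = 29.8

29.8%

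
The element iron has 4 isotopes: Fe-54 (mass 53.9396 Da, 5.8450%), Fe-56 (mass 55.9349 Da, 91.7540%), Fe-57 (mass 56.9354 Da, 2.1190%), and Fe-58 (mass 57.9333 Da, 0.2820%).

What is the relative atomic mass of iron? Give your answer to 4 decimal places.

Weight each isotope mass by its fractional abundance: 0.058450 × 53.9396 + 0.917540 × 55.9349 + 0.021190 × 56.9354 + 0.002820 × 57.9333
= 3.15277 + 51.32251 + 1.20646 + 0.16337 = 55.84511 Da

55.8451 Da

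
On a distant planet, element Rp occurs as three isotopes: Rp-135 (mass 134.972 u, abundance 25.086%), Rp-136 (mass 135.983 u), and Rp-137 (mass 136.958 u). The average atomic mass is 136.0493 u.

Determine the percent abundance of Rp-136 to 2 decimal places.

The remaining 74.914% is split between Rp-136 (fraction x) and Rp-137 (fraction 0.74914 − x).
Substituting: 135.983x + 136.958(0.74914 − x) = 102.19022408
(135.983 − 136.958)x = -0.41049204  ⇒  x = 0.42102, y = 0.32812
Rp-136: 42.10%, Rp-137: 32.81%.

42.10%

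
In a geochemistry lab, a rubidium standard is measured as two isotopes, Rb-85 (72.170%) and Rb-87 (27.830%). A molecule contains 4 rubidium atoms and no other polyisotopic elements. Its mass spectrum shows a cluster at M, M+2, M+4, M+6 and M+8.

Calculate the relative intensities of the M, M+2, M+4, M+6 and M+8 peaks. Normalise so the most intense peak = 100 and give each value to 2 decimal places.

64.83 : 100.00 : 57.84 : 14.87 : 1.43

Expanding (0.72170 + 0.27830)^4:
P(M) = 0.72170^4 = 0.271286
P(M+2) = 4 × 0.72170^3 × 0.27830^1 = 0.418450
P(M+4) = 6 × 0.72170^2 × 0.27830^2 = 0.242042
P(M+6) = 4 × 0.72170^1 × 0.27830^3 = 0.062224
P(M+8) = 0.27830^4 = 0.005999
The M+2 peak is largest (0.418450); scaling to 100 gives 64.83 : 100.00 : 57.84 : 14.87 : 1.43.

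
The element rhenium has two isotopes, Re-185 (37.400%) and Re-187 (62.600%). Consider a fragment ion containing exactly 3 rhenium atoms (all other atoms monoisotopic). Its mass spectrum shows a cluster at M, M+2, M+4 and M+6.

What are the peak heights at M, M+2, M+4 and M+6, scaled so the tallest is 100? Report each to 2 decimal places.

The 3 Re atoms are independent, so intensities follow the terms of (0.37400 + 0.62600)^3.
P(M) = 0.37400^3 = 0.052314
P(M+2) = 3 × 0.37400^2 × 0.62600^1 = 0.262687
P(M+4) = 3 × 0.37400^1 × 0.62600^2 = 0.439685
P(M+6) = 0.62600^3 = 0.245314
The M+4 peak is largest (0.439685); scaling to 100 gives 11.90 : 59.74 : 100.00 : 55.79.

11.90 : 59.74 : 100.00 : 55.79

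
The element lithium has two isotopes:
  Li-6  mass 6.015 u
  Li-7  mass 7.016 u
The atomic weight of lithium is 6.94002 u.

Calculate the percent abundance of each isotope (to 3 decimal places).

Li-6: 7.590%, Li-7: 92.410%

Let x be the fractional abundance of Li-6; then Li-7 has abundance 1 − x.
6.015·x + 7.016·(1 − x) = 6.94002
(6.015 − 7.016)·x = 6.94002 − 7.016
x = -0.07598 / -1.001 = 0.07590 → 7.590% Li-6, 92.410% Li-7.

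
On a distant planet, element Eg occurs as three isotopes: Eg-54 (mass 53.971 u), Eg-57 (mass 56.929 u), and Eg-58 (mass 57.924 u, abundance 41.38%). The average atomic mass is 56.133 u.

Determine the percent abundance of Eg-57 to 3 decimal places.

Let x and y be the fractions of Eg-54 and Eg-57. Then x + y = 1 − 0.4138 = 0.5862 and 53.971x + 56.929y = 56.133 − 0.4138×57.924 = 32.1640488.
Substituting: 53.971x + 56.929(0.5862 − x) = 32.1640488
(53.971 − 56.929)x = -1.207731  ⇒  x = 0.40829, y = 0.17791
Eg-54: 40.829%, Eg-57: 17.791%.

17.791%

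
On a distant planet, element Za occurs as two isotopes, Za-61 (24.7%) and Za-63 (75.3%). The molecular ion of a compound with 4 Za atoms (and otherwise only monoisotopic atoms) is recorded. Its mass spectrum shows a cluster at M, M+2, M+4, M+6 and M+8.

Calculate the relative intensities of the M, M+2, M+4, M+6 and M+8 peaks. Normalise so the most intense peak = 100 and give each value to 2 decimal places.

0.88 : 10.76 : 49.20 : 100.00 : 76.21

Each Za atom is independently Za-61 (p = 0.247) or Za-63 (q = 0.753); the cluster is the binomial expansion (p + q)^4.
P(M) = 0.247^4 = 0.003722
P(M+2) = 4 × 0.247^3 × 0.753^1 = 0.045388
P(M+4) = 6 × 0.247^2 × 0.753^2 = 0.207556
P(M+6) = 4 × 0.247^1 × 0.753^3 = 0.421834
P(M+8) = 0.753^4 = 0.321499
The M+6 peak is largest (0.421834); scaling to 100 gives 0.88 : 10.76 : 49.20 : 100.00 : 76.21.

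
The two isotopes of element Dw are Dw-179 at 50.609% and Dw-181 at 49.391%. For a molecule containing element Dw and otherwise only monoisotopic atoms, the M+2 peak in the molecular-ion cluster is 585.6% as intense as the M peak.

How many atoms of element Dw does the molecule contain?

6

With n Dw atoms, P(M+2)/P(M) = C(n,1)·p^(n−1)q / p^n = n·q/p = n · 0.49391/0.50609.
n = 5.856 × 0.50609/0.49391 = 6.00 ≈ 6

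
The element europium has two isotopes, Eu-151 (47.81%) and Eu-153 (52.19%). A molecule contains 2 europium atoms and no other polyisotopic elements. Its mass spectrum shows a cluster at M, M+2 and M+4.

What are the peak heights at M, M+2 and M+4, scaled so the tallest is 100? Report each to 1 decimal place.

45.8 : 100.0 : 54.6

The 2 Eu atoms are independent, so intensities follow the terms of (0.4781 + 0.5219)^2.
P(M) = 0.4781^2 = 0.228580
P(M+2) = 2 × 0.4781^1 × 0.5219^1 = 0.499041
P(M+4) = 0.5219^2 = 0.272380
The M+2 peak is largest (0.499041); scaling to 100 gives 45.8 : 100.0 : 54.6.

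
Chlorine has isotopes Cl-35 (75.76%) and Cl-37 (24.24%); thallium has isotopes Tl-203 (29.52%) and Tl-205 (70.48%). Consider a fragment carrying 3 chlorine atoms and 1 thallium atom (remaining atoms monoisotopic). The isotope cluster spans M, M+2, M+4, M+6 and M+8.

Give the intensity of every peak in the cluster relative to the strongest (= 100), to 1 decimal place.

Chlorine pattern (n=3): 0.4348304 : 0.41738208 : 0.13354464 : 0.01424288
Thallium pattern (n=1): 0.2952 : 0.7048
Convolve the two distributions (both contribute in 2-u steps):
  M: 0.4348304×0.2952 = 0.128362
  M+2: 0.4348304×0.7048 + 0.41738208×0.2952 = 0.429680
  M+4: 0.41738208×0.7048 + 0.13354464×0.2952 = 0.333593
  M+6: 0.13354464×0.7048 + 0.01424288×0.2952 = 0.098327
  M+8: 0.01424288×0.7048 = 0.010038
Scale to base peak (0.429680) = 100: 29.9 : 100.0 : 77.6 : 22.9 : 2.3

29.9 : 100.0 : 77.6 : 22.9 : 2.3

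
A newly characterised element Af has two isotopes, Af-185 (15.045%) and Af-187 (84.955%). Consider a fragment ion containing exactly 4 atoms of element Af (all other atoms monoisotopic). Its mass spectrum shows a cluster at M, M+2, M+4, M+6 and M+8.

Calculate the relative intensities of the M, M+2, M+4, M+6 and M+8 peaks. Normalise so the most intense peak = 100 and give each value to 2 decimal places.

0.10 : 2.22 : 18.82 : 70.84 : 100.00

Expanding (0.15045 + 0.84955)^4:
P(M) = 0.15045^4 = 0.000512
P(M+2) = 4 × 0.15045^3 × 0.84955^1 = 0.011572
P(M+4) = 6 × 0.15045^2 × 0.84955^2 = 0.098020
P(M+6) = 4 × 0.15045^1 × 0.84955^3 = 0.368994
P(M+8) = 0.84955^4 = 0.520902
The M+8 peak is largest (0.520902); scaling to 100 gives 0.10 : 2.22 : 18.82 : 70.84 : 100.00.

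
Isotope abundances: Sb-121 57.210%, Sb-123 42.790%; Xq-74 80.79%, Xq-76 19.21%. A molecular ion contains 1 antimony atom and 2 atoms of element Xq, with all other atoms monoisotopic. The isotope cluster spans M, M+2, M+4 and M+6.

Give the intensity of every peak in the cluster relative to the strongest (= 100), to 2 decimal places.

81.73 : 100.00 : 33.69 : 3.46

Antimony pattern (n=1): 0.5721 : 0.4279
Element Xq pattern (n=2): 0.65270241 : 0.31039518 : 0.03690241
Convolve the two distributions (both contribute in 2-u steps):
  M: 0.5721×0.65270241 = 0.373411
  M+2: 0.5721×0.31039518 + 0.4279×0.65270241 = 0.456868
  M+4: 0.5721×0.03690241 + 0.4279×0.31039518 = 0.153930
  M+6: 0.4279×0.03690241 = 0.015791
Scale to base peak (0.456868) = 100: 81.73 : 100.00 : 33.69 : 3.46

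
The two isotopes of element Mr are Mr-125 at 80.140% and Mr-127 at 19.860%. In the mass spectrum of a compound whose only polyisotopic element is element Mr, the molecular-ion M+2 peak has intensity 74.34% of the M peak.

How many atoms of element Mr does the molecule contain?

3

The M+2/M ratio from n Mr atoms is n · q/p = n · 0.19860/0.80140.
n = 0.7434 × 0.80140/0.19860 = 3.00 ≈ 3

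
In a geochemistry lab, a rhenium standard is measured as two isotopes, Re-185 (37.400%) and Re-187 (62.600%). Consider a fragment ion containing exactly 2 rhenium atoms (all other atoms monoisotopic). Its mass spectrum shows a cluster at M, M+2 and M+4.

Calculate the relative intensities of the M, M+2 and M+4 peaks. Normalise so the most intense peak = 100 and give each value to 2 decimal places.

Expanding (0.37400 + 0.62600)^2:
P(M) = 0.37400^2 = 0.139876
P(M+2) = 2 × 0.37400^1 × 0.62600^1 = 0.468248
P(M+4) = 0.62600^2 = 0.391876
The M+2 peak is largest (0.468248); scaling to 100 gives 29.87 : 100.00 : 83.69.

29.87 : 100.00 : 83.69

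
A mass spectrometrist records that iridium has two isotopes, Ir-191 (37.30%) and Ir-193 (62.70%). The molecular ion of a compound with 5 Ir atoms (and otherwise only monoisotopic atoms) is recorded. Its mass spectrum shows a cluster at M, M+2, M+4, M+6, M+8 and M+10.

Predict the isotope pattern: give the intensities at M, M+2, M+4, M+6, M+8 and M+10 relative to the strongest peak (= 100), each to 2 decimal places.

The 5 Ir atoms are independent, so intensities follow the terms of (0.3730 + 0.6270)^5.
P(M) = 0.3730^5 = 0.007220
P(M+2) = 5 × 0.3730^4 × 0.6270^1 = 0.060684
P(M+4) = 10 × 0.3730^3 × 0.6270^2 = 0.204015
P(M+6) = 10 × 0.3730^2 × 0.6270^3 = 0.342942
P(M+8) = 5 × 0.3730^1 × 0.6270^4 = 0.288237
P(M+10) = 0.6270^5 = 0.096903
The M+6 peak is largest (0.342942); scaling to 100 gives 2.11 : 17.70 : 59.49 : 100.00 : 84.05 : 28.26.

2.11 : 17.70 : 59.49 : 100.00 : 84.05 : 28.26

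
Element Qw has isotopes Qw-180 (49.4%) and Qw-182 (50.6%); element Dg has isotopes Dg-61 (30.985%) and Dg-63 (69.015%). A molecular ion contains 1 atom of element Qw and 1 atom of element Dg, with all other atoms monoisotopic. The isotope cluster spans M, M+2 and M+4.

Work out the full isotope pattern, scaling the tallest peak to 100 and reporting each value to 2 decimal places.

Element Qw pattern (n=1): 0.4940 : 0.5060
Element Dg pattern (n=1): 0.30985 : 0.69015
Convolve the two distributions (both contribute in 2-u steps):
  M: 0.4940×0.30985 = 0.153066
  M+2: 0.4940×0.69015 + 0.5060×0.30985 = 0.497718
  M+4: 0.5060×0.69015 = 0.349216
Scale to base peak (0.497718) = 100: 30.75 : 100.00 : 70.16

30.75 : 100.00 : 70.16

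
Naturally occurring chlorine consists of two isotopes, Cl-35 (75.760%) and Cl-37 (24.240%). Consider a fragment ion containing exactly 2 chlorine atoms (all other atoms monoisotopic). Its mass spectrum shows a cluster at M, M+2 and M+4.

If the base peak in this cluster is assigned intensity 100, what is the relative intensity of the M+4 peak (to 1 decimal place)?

10.2

Term probabilities: M 0.5740, M+2 0.3673, M+4 0.0588. Base peak = M.
P(M) = C(2,0) × 0.75760^2 × 0.24240^0 = 1 × 0.57395776 × 1.0000 = 0.573958 (base)
P(M+4) = C(2,2) × 0.75760^0 × 0.24240^2 = 1 × 1.0000 × 0.05875776 = 0.058758
Relative intensity = 0.058758 / 0.573958 × 100 = 10.2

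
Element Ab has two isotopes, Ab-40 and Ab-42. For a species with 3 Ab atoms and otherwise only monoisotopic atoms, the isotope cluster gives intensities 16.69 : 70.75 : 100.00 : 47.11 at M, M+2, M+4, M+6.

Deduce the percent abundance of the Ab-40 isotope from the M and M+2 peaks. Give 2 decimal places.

If p is the fraction of Ab that is Ab-40, then I(M+2)/I(M) = [C(3,1)·p^2·(1−p)] / p^3 = 3·(1−p)/p = 70.75/16.69 = 4.2391
(1−p)/p = 4.2391/3 = 1.4130  ⇒  p = 1/(1 + 1.4130) = 0.4144
Ab-40: 41.44%, Ab-42: 58.56%.

41.44%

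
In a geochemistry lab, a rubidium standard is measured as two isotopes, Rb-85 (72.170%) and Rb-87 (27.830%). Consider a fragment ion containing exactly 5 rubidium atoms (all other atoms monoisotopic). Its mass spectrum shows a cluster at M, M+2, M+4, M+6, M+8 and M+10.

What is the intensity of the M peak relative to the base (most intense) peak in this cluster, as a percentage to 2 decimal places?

Binomial terms of (0.72170 + 0.27830)^5: M 0.1958, M+2 0.3775, M+4 0.2911, M+6 0.1123, M+8 0.0216, M+10 0.0017 → M+2 is the base peak.
P(M+2) = C(5,1) × 0.72170^4 × 0.27830^1 = 5 × 0.27128565 × 0.2783 = 0.377494 (base)
P(M) = C(5,0) × 0.72170^5 × 0.27830^0 = 1 × 0.19578685 × 1.0000 = 0.195787
Relative intensity = 0.195787 / 0.377494 × 100 = 51.86

51.86%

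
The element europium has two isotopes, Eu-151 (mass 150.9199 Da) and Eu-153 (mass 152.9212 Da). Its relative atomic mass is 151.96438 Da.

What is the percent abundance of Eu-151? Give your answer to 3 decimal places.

Writing the weighted mean with unknown fraction x of Eu-151:
150.9199·x + 152.9212·(1 − x) = 151.96438
(150.9199 − 152.9212)·x = 151.96438 − 152.9212
x = -0.95682 / -2.0013 = 0.47810 → 47.810% Eu-151, 52.190% Eu-153.

47.810%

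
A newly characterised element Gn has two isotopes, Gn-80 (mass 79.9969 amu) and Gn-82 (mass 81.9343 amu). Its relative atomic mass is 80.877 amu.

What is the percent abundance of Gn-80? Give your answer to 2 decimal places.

54.57%

Let x be the fractional abundance of Gn-80; then Gn-82 has abundance 1 − x.
79.9969·x + 81.9343·(1 − x) = 80.877
(79.9969 − 81.9343)·x = 80.877 − 81.9343
x = -1.0573 / -1.9374 = 0.54573 → 54.57% Gn-80, 45.43% Gn-82.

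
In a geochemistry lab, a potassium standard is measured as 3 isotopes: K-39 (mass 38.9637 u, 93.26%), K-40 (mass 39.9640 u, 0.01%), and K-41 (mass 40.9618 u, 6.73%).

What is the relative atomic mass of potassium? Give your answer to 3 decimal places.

Average mass = Σ (abundance × isotope mass) = 0.9326 × 38.9637 + 0.0001 × 39.9640 + 0.0673 × 40.9618
= 36.33755 + 0.00400 + 2.75673 = 39.09828 u

39.098 u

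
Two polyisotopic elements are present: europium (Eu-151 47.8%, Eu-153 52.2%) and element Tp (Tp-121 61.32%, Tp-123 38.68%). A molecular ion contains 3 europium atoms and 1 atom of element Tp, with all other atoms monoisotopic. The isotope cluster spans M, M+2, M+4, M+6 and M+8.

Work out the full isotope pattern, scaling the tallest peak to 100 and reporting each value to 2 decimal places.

17.72 : 69.22 : 100.00 : 63.06 : 14.55

Europium pattern (n=3): 0.10921535 : 0.35780594 : 0.39074206 : 0.14223665
Element Tp pattern (n=1): 0.6132 : 0.3868
Convolve the two distributions (both contribute in 2-u steps):
  M: 0.10921535×0.6132 = 0.066971
  M+2: 0.10921535×0.3868 + 0.35780594×0.6132 = 0.261651
  M+4: 0.35780594×0.3868 + 0.39074206×0.6132 = 0.378002
  M+6: 0.39074206×0.3868 + 0.14223665×0.6132 = 0.238359
  M+8: 0.14223665×0.3868 = 0.055017
Scale to base peak (0.378002) = 100: 17.72 : 69.22 : 100.00 : 63.06 : 14.55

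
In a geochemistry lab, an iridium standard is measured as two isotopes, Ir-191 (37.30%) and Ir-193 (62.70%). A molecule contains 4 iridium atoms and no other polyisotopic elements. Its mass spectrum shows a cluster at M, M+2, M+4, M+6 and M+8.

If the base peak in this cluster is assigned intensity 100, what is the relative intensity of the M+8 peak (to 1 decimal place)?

Binomial terms of (0.3730 + 0.6270)^4: M 0.0194, M+2 0.1302, M+4 0.3282, M+6 0.3678, M+8 0.1546 → M+6 is the base peak.
P(M+6) = C(4,3) × 0.3730^1 × 0.6270^3 = 4 × 0.3730 × 0.24649188 = 0.367766 (base)
P(M+8) = C(4,4) × 0.3730^0 × 0.6270^4 = 1 × 1.0000 × 0.15455041 = 0.154550
Relative intensity = 0.154550 / 0.367766 × 100 = 42.0

42.0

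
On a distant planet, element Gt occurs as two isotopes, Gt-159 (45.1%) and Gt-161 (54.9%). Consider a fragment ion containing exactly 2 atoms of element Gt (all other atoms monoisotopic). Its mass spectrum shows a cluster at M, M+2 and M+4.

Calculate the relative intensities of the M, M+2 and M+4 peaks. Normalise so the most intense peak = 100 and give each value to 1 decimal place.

41.1 : 100.0 : 60.9

The 2 Gt atoms are independent, so intensities follow the terms of (0.451 + 0.549)^2.
P(M) = 0.451^2 = 0.203401
P(M+2) = 2 × 0.451^1 × 0.549^1 = 0.495198
P(M+4) = 0.549^2 = 0.301401
The M+2 peak is largest (0.495198); scaling to 100 gives 41.1 : 100.0 : 60.9.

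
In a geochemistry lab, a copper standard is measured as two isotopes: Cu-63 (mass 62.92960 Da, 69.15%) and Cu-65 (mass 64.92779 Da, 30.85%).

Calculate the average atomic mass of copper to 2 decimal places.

The abundance-weighted mean is 0.6915 × 62.92960 + 0.3085 × 64.92779
= 43.515818 + 20.030223 = 63.546041 Da

63.55 Da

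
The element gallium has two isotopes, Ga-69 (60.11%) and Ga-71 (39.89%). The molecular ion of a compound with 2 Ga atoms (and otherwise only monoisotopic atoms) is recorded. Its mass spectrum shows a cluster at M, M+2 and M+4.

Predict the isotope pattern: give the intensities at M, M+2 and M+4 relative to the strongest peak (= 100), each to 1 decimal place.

75.3 : 100.0 : 33.2

Expanding (0.6011 + 0.3989)^2:
P(M) = 0.6011^2 = 0.361321
P(M+2) = 2 × 0.6011^1 × 0.3989^1 = 0.479558
P(M+4) = 0.3989^2 = 0.159121
The M+2 peak is largest (0.479558); scaling to 100 gives 75.3 : 100.0 : 33.2.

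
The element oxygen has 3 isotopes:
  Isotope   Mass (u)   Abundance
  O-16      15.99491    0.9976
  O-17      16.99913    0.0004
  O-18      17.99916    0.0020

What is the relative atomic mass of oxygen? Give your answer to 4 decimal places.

15.9993 u

Weight each isotope mass by its fractional abundance: 0.9976 × 15.99491 + 0.0004 × 16.99913 + 0.0020 × 17.99916
= 15.956522 + 0.006800 + 0.035998 = 15.999320 u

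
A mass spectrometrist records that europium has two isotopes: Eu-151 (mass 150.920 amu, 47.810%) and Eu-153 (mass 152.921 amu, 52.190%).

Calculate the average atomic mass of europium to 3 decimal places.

151.964 amu

Weight each isotope mass by its fractional abundance: 0.47810 × 150.920 + 0.52190 × 152.921
= 72.1549 + 79.8095 = 151.9644 amu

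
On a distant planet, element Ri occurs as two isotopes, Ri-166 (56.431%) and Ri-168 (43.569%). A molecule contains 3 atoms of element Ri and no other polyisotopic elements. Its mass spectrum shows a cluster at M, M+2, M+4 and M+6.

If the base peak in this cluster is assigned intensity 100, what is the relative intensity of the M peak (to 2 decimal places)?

43.17

Term probabilities: M 0.1797, M+2 0.4162, M+4 0.3214, M+6 0.0827. Base peak = M+2.
P(M+2) = C(3,1) × 0.56431^2 × 0.43569^1 = 3 × 0.31844578 × 0.43569 = 0.416231 (base)
P(M) = C(3,0) × 0.56431^3 × 0.43569^0 = 1 × 0.17970214 × 1.0000 = 0.179702
Relative intensity = 0.179702 / 0.416231 × 100 = 43.17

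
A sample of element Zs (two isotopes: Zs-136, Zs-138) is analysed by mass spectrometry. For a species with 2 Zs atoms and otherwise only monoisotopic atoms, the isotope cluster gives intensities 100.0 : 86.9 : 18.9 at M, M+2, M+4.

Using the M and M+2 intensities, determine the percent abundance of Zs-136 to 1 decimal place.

69.7%

Write p for the Zs-136 fraction. I(M+2)/I(M) = [C(2,1)·p^1·(1−p)] / p^2 = 2·(1−p)/p = 86.9/100.0 = 0.8690
(1−p)/p = 0.8690/2 = 0.4345  ⇒  p = 1/(1 + 0.4345) = 0.6971
Zs-136: 69.7%, Zs-138: 30.3%.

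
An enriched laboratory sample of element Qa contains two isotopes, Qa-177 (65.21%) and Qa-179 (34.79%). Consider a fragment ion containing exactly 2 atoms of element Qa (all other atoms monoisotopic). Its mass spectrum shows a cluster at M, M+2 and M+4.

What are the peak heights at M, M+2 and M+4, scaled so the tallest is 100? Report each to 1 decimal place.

Expanding (0.6521 + 0.3479)^2:
P(M) = 0.6521^2 = 0.425234
P(M+2) = 2 × 0.6521^1 × 0.3479^1 = 0.453731
P(M+4) = 0.3479^2 = 0.121034
The M+2 peak is largest (0.453731); scaling to 100 gives 93.7 : 100.0 : 26.7.

93.7 : 100.0 : 26.7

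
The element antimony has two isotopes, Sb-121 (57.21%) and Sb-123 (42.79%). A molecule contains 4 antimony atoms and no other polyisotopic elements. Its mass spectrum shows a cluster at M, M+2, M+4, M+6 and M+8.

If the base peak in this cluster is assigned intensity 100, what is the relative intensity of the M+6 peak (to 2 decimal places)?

49.86

Binomial terms of (0.5721 + 0.4279)^4: M 0.1071, M+2 0.3205, M+4 0.3596, M+6 0.1793, M+8 0.0335 → M+4 is the base peak.
P(M+4) = C(4,2) × 0.5721^2 × 0.4279^2 = 6 × 0.32729841 × 0.18309841 = 0.359567 (base)
P(M+6) = C(4,3) × 0.5721^1 × 0.4279^3 = 4 × 0.5721 × 0.07834781 = 0.179291
Relative intensity = 0.179291 / 0.359567 × 100 = 49.86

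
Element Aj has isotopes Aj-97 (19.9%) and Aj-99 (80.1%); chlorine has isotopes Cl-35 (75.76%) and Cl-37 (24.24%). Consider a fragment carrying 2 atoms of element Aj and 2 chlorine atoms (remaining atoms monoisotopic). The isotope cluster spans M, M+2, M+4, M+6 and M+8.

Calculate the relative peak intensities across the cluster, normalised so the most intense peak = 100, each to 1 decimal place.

4.7 : 40.5 : 100.0 : 52.2 : 7.7

Element Aj pattern (n=2): 0.039601 : 0.318798 : 0.641601
Chlorine pattern (n=2): 0.57395776 : 0.36728448 : 0.05875776
Convolve the two distributions (both contribute in 2-u steps):
  M: 0.039601×0.57395776 = 0.022729
  M+2: 0.039601×0.36728448 + 0.318798×0.57395776 = 0.197521
  M+4: 0.039601×0.05875776 + 0.318798×0.36728448 + 0.641601×0.57395776 = 0.487668
  M+6: 0.318798×0.05875776 + 0.641601×0.36728448 = 0.254382
  M+8: 0.641601×0.05875776 = 0.037699
Scale to base peak (0.487668) = 100: 4.7 : 40.5 : 100.0 : 52.2 : 7.7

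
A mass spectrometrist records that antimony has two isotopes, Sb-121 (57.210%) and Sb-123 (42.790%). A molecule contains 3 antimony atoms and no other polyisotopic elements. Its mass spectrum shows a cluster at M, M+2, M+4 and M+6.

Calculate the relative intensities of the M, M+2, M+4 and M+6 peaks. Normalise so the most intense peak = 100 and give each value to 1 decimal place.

44.6 : 100.0 : 74.8 : 18.6

Each Sb atom is independently Sb-121 (p = 0.57210) or Sb-123 (q = 0.42790); the cluster is the binomial expansion (p + q)^3.
P(M) = 0.57210^3 = 0.187247
P(M+2) = 3 × 0.57210^2 × 0.42790^1 = 0.420153
P(M+4) = 3 × 0.57210^1 × 0.42790^2 = 0.314252
P(M+6) = 0.42790^3 = 0.078348
The M+2 peak is largest (0.420153); scaling to 100 gives 44.6 : 100.0 : 74.8 : 18.6.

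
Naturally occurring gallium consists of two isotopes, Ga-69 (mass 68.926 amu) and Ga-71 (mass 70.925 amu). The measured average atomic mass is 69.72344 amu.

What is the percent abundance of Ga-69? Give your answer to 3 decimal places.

60.108%

Let x be the fractional abundance of Ga-69; then Ga-71 has abundance 1 − x.
68.926·x + 70.925·(1 − x) = 69.72344
(68.926 − 70.925)·x = 69.72344 − 70.925
x = -1.20156 / -1.999 = 0.60108 → 60.108% Ga-69, 39.892% Ga-71.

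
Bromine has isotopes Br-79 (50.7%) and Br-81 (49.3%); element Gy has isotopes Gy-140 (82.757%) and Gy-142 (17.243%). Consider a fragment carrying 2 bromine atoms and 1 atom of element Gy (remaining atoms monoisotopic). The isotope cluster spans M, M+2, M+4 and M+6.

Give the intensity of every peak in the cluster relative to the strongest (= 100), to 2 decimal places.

46.44 : 100.00 : 62.73 : 9.15

Bromine pattern (n=2): 0.257049 : 0.499902 : 0.243049
Element Gy pattern (n=1): 0.82757 : 0.17243
Convolve the two distributions (both contribute in 2-u steps):
  M: 0.257049×0.82757 = 0.212726
  M+2: 0.257049×0.17243 + 0.499902×0.82757 = 0.458027
  M+4: 0.499902×0.17243 + 0.243049×0.82757 = 0.287338
  M+6: 0.243049×0.17243 = 0.041909
Scale to base peak (0.458027) = 100: 46.44 : 100.00 : 62.73 : 9.15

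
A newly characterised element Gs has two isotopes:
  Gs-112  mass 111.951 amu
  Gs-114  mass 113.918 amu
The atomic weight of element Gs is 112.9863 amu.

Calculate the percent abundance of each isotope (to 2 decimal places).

Gs-112: 47.37%, Gs-114: 52.63%

Let x be the fractional abundance of Gs-112; then Gs-114 has abundance 1 − x.
111.951·x + 113.918·(1 − x) = 112.9863
(111.951 − 113.918)·x = 112.9863 − 113.918
x = -0.9317 / -1.967 = 0.47367 → 47.37% Gs-112, 52.63% Gs-114.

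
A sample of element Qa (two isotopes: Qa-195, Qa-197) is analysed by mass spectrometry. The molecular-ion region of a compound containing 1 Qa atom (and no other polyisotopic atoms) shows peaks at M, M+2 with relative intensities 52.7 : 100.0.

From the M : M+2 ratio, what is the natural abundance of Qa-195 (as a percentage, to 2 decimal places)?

Let p = fractional abundance of Qa-195. I(M+2)/I(M) = [C(1,1)·p^0·(1−p)] / p^1 = 1·(1−p)/p = 100.0/52.7 = 1.8975
(1−p)/p = 1.8975/1 = 1.8975  ⇒  p = 1/(1 + 1.8975) = 0.3451
Qa-195: 34.51%, Qa-197: 65.49%.

34.51%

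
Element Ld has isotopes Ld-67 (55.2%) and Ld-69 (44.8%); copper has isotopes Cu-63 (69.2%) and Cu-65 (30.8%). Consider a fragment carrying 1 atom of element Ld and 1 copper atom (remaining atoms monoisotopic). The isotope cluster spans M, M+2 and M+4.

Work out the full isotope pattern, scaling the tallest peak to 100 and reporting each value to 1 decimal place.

Element Ld pattern (n=1): 0.5520 : 0.4480
Copper pattern (n=1): 0.6920 : 0.3080
Convolve the two distributions (both contribute in 2-u steps):
  M: 0.5520×0.6920 = 0.381984
  M+2: 0.5520×0.3080 + 0.4480×0.6920 = 0.480032
  M+4: 0.4480×0.3080 = 0.137984
Scale to base peak (0.480032) = 100: 79.6 : 100.0 : 28.7

79.6 : 100.0 : 28.7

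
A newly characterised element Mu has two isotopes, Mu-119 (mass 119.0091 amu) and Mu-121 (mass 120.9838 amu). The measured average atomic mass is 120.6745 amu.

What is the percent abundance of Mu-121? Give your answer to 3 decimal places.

84.337%

With x = fraction of Mu-119 (so Mu-121 is 1 − x):
119.0091·x + 120.9838·(1 − x) = 120.6745
(119.0091 − 120.9838)·x = 120.6745 − 120.9838
x = -0.3093 / -1.9747 = 0.15663 → 15.663% Mu-119, 84.337% Mu-121.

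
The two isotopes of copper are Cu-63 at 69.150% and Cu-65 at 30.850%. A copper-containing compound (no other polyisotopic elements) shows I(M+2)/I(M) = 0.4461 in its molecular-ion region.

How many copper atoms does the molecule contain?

1

For n independent Cu atoms, I(M+2)/I(M) = n · (abundance Cu-65) / (abundance Cu-63) = n · 0.30850/0.69150.
n = 0.4461 × 0.69150/0.30850 = 1.00 ≈ 1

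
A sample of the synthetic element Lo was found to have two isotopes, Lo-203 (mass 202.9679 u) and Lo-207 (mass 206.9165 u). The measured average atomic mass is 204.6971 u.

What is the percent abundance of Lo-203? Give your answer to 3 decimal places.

56.207%

Writing the weighted mean with unknown fraction x of Lo-203:
202.9679·x + 206.9165·(1 − x) = 204.6971
(202.9679 − 206.9165)·x = 204.6971 − 206.9165
x = -2.2194 / -3.9486 = 0.56207 → 56.207% Lo-203, 43.793% Lo-207.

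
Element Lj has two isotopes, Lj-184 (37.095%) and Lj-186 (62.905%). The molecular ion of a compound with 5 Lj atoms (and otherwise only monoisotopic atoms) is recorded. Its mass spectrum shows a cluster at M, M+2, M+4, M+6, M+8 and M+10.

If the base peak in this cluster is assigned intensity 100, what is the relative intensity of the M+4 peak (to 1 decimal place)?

59.0

Term probabilities: M 0.0070, M+2 0.0596, M+4 0.2020, M+6 0.3425, M+8 0.2904, M+10 0.0985. Base peak = M+6.
P(M+6) = C(5,3) × 0.37095^2 × 0.62905^3 = 10 × 0.1376039 × 0.24891754 = 0.342520 (base)
P(M+4) = C(5,2) × 0.37095^3 × 0.62905^2 = 10 × 0.05104417 × 0.3957039 = 0.201984
Relative intensity = 0.201984 / 0.342520 × 100 = 59.0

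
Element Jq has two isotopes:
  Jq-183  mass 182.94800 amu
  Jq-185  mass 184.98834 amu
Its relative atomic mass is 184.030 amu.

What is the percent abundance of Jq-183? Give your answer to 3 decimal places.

Writing the weighted mean with unknown fraction x of Jq-183:
182.94800·x + 184.98834·(1 − x) = 184.030
(182.94800 − 184.98834)·x = 184.030 − 184.98834
x = -0.95834 / -2.04034 = 0.46970 → 46.970% Jq-183, 53.030% Jq-185.

46.970%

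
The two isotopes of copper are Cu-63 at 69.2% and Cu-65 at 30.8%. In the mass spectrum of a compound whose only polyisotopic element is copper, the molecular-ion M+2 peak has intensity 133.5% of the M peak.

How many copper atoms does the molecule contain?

For n independent Cu atoms, I(M+2)/I(M) = n · (abundance Cu-65) / (abundance Cu-63) = n · 0.308/0.692.
n = 1.335 × 0.692/0.308 = 3.00 ≈ 3

3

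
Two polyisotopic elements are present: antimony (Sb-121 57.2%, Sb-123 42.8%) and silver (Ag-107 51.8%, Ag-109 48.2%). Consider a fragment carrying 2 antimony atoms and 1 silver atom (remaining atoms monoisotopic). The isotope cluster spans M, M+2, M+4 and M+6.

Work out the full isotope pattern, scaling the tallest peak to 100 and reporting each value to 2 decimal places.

41.20 : 100.00 : 80.44 : 21.47

Antimony pattern (n=2): 0.327184 : 0.489632 : 0.183184
Silver pattern (n=1): 0.5180 : 0.4820
Convolve the two distributions (both contribute in 2-u steps):
  M: 0.327184×0.5180 = 0.169481
  M+2: 0.327184×0.4820 + 0.489632×0.5180 = 0.411332
  M+4: 0.489632×0.4820 + 0.183184×0.5180 = 0.330892
  M+6: 0.183184×0.4820 = 0.088295
Scale to base peak (0.411332) = 100: 41.20 : 100.00 : 80.44 : 21.47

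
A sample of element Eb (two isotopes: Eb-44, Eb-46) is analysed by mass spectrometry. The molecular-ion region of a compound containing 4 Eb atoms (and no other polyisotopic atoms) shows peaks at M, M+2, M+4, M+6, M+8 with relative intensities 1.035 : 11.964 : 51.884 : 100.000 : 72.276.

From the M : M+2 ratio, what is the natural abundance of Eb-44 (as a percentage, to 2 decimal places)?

If p is the fraction of Eb that is Eb-44, then I(M+2)/I(M) = [C(4,1)·p^3·(1−p)] / p^4 = 4·(1−p)/p = 11.964/1.035 = 11.5594
(1−p)/p = 11.5594/4 = 2.8899  ⇒  p = 1/(1 + 2.8899) = 0.2571
Eb-44: 25.71%, Eb-46: 74.29%.

25.71%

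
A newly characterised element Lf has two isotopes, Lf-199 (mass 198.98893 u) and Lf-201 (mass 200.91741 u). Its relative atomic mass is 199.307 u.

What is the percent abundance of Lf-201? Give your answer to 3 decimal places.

16.493%

With x = fraction of Lf-199 (so Lf-201 is 1 − x):
198.98893·x + 200.91741·(1 − x) = 199.307
(198.98893 − 200.91741)·x = 199.307 − 200.91741
x = -1.61041 / -1.92848 = 0.83507 → 83.507% Lf-199, 16.493% Lf-201.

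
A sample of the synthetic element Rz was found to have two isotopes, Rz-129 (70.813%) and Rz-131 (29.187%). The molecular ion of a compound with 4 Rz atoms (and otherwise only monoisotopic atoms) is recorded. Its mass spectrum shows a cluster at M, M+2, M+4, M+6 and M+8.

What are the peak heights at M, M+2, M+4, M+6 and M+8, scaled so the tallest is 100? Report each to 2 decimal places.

Each Rz atom is independently Rz-129 (p = 0.70813) or Rz-131 (q = 0.29187); the cluster is the binomial expansion (p + q)^4.
P(M) = 0.70813^4 = 0.251450
P(M+2) = 4 × 0.70813^3 × 0.29187^1 = 0.414561
P(M+4) = 6 × 0.70813^2 × 0.29187^2 = 0.256304
P(M+6) = 4 × 0.70813^1 × 0.29187^3 = 0.070427
P(M+8) = 0.29187^4 = 0.007257
The M+2 peak is largest (0.414561); scaling to 100 gives 60.65 : 100.00 : 61.83 : 16.99 : 1.75.

60.65 : 100.00 : 61.83 : 16.99 : 1.75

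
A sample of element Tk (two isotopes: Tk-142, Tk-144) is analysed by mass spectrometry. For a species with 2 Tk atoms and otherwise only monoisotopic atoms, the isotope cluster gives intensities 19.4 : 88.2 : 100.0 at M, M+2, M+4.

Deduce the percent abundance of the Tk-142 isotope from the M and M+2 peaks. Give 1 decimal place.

If p is the fraction of Tk that is Tk-142, then I(M+2)/I(M) = [C(2,1)·p^1·(1−p)] / p^2 = 2·(1−p)/p = 88.2/19.4 = 4.5464
(1−p)/p = 4.5464/2 = 2.2732  ⇒  p = 1/(1 + 2.2732) = 0.3055
Tk-142: 30.6%, Tk-144: 69.4%.

30.6%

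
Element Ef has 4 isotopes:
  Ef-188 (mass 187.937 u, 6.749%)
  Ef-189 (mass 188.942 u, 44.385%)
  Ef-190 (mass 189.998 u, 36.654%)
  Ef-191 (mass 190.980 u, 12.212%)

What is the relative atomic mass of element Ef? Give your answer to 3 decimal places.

189.510 u

Weight each isotope mass by its fractional abundance: 0.06749 × 187.937 + 0.44385 × 188.942 + 0.36654 × 189.998 + 0.12212 × 190.980
= 12.6839 + 83.8619 + 69.6419 + 23.3225 = 189.5102 u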